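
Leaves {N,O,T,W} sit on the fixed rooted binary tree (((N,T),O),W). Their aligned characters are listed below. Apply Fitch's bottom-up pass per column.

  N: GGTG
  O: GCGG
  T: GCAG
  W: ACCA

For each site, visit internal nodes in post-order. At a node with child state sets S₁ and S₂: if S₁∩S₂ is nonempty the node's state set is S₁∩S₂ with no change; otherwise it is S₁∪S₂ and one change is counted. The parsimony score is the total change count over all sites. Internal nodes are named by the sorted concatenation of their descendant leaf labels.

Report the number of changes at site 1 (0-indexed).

[col 0] NT: children N:{G}, T:{G} ∩→ {G}; cost 0
[col 0] NOT: children NT:{G}, O:{G} ∩→ {G}; cost 0
[col 0] NOTW: children NOT:{G}, W:{A} ∪→ {A,G}; cost 1
[col 1] NT: children N:{G}, T:{C} ∪→ {C,G}; cost 1
[col 1] NOT: children NT:{C,G}, O:{C} ∩→ {C}; cost 0
[col 1] NOTW: children NOT:{C}, W:{C} ∩→ {C}; cost 0
[col 2] NT: children N:{T}, T:{A} ∪→ {A,T}; cost 1
[col 2] NOT: children NT:{A,T}, O:{G} ∪→ {A,G,T}; cost 1
[col 2] NOTW: children NOT:{A,G,T}, W:{C} ∪→ {A,C,G,T}; cost 1
[col 3] NT: children N:{G}, T:{G} ∩→ {G}; cost 0
[col 3] NOT: children NT:{G}, O:{G} ∩→ {G}; cost 0
[col 3] NOTW: children NOT:{G}, W:{A} ∪→ {A,G}; cost 1
per-site changes: [1, 1, 3, 1]; total = 6

1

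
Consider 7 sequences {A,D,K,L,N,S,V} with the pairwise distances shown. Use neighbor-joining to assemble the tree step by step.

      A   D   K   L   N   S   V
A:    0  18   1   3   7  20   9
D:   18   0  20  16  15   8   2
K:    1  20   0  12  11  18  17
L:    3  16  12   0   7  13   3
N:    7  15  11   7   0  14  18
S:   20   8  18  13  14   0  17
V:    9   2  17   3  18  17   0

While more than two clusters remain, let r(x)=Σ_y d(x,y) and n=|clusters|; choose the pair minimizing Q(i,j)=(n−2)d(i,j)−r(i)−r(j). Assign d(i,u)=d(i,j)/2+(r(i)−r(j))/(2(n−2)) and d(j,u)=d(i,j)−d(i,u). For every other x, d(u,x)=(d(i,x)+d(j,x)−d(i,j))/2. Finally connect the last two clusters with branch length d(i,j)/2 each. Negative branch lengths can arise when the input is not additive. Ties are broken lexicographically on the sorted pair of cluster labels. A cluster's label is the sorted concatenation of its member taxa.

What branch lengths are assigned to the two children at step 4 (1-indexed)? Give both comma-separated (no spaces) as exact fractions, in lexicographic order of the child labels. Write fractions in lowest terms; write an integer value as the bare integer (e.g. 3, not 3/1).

75/16,61/16

iteration 1: select D,V (d=2, Q=-135); attach at lengths (23/10, -3/10); label the merged cluster DV
  updated: d(A,DV)=25/2, d(DV,K)=35/2, d(DV,L)=17/2, d(DV,N)=31/2, d(DV,S)=23/2
iteration 2: select A,K (d=1, Q=-99); attach at lengths (-3/2, 5/2); label the merged cluster AK
  updated: d(AK,DV)=29/2, d(AK,L)=7, d(AK,N)=17/2, d(AK,S)=37/2
iteration 3: select DV,S (d=23/2, Q=-145/2); attach at lengths (55/12, 83/12); label the merged cluster DSV
  updated: d(AK,DSV)=43/4, d(DSV,L)=5, d(DSV,N)=9
iteration 4: select AK,N (d=17/2, Q=-135/4); attach at lengths (75/16, 61/16); label the merged cluster AKN
  updated: d(AKN,DSV)=45/8, d(AKN,L)=11/4
iteration 5: select AKN,DSV (d=45/8, Q=-107/8); attach at lengths (27/16, 63/16); label the merged cluster ADKNSV
  updated: d(ADKNSV,L)=17/16
iteration 6: select ADKNSV,L (d=17/16); attach at lengths (17/32, 17/32); label the merged cluster ADKLNSV
final tree: ((((A:-3/2,K:5/2):75/16,N:61/16):27/16,((D:23/10,V:-3/10):55/12,S:83/12):63/16):17/32,L:17/32)
total length: 475/16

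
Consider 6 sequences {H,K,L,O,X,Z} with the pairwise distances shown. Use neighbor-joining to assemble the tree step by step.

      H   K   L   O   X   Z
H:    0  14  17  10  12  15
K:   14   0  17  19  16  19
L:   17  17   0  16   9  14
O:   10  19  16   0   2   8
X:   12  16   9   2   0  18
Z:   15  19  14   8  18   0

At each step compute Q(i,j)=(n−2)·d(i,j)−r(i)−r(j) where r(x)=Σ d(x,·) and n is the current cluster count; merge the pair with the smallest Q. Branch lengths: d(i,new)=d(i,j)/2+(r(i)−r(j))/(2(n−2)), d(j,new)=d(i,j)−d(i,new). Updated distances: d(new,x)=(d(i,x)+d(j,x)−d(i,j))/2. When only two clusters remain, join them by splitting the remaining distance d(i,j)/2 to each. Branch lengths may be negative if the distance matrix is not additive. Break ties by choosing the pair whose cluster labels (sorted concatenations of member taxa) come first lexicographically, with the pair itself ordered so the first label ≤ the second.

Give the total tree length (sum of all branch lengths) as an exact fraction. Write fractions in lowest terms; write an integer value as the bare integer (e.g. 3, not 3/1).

37

1. join O+X (d=2, Q=-104) ⇒ OX; edges |O|=3/4, |X|=5/4
  updated: d(H,OX)=10, d(K,OX)=33/2, d(L,OX)=23/2, d(OX,Z)=12
2. join H+K (d=14, Q=-161/2) ⇒ HK; edges |H|=21/4, |K|=35/4
  updated: d(HK,L)=10, d(HK,OX)=25/4, d(HK,Z)=10
3. join HK+OX (d=25/4, Q=-87/2) ⇒ HKOX; edges |HK|=9/4, |OX|=4
  updated: d(HKOX,L)=61/8, d(HKOX,Z)=63/8
4. join HKOX+L (d=61/8, Q=-59/2) ⇒ HKLOX; edges |HKOX|=3/4, |L|=55/8
  updated: d(HKLOX,Z)=57/8
5. join HKLOX+Z (d=57/8) ⇒ HKLOXZ; edges |HKLOX|=57/16, |Z|=57/16
final tree: ((((H:21/4,K:35/4):9/4,(O:3/4,X:5/4):4):3/4,L:55/8):57/16,Z:57/16)
total length: 37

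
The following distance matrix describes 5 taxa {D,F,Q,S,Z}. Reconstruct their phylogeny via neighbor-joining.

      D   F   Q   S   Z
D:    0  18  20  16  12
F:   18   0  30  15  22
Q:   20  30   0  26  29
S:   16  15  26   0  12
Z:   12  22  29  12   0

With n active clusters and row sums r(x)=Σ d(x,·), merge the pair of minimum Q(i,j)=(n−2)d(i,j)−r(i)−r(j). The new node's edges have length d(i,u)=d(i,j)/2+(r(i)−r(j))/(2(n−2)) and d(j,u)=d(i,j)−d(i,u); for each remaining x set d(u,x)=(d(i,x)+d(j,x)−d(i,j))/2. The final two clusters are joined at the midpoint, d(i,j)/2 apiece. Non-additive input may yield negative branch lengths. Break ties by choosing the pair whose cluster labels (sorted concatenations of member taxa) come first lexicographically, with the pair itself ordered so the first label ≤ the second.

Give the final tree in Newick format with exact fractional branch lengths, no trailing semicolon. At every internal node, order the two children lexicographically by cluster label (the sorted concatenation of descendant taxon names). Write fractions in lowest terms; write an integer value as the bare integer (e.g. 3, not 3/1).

((((D:7/2,Q:33/2):3,Z:15/2):2,F:43/4):17/8,S:17/8)

step 1: merge (D,Q) at d=20, Q=-111; branch lengths D→7/2, Q→33/2; new cluster DQ
  updated: d(DQ,F)=14, d(DQ,S)=11, d(DQ,Z)=21/2
step 2: merge (DQ,Z) at d=21/2, Q=-59; branch lengths DQ→3, Z→15/2; new cluster DQZ
  updated: d(DQZ,F)=51/4, d(DQZ,S)=25/4
step 3: merge (DQZ,F) at d=51/4, Q=-34; branch lengths DQZ→2, F→43/4; new cluster DFQZ
  updated: d(DFQZ,S)=17/4
step 4: merge (DFQZ,S) at d=17/4; branch lengths DFQZ→17/8, S→17/8; new cluster DFQSZ
final tree: ((((D:7/2,Q:33/2):3,Z:15/2):2,F:43/4):17/8,S:17/8)
total length: 95/2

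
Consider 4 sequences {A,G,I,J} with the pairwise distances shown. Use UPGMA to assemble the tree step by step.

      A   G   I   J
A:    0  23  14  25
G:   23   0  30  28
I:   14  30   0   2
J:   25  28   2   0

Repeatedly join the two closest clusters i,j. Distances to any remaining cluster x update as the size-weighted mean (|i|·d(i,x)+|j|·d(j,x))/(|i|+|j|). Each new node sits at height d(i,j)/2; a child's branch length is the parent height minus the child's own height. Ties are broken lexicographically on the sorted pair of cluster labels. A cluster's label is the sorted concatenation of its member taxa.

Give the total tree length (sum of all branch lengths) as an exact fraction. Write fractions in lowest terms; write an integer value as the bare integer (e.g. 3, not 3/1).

151/4

1. join I+J (d=2) ⇒ IJ; edges |I|=1, |J|=1
  updated: d(A,IJ)=39/2, d(G,IJ)=29
2. join A+IJ (d=39/2) ⇒ AIJ; edges |A|=39/4, |IJ|=35/4
  updated: d(AIJ,G)=27
3. join AIJ+G (d=27) ⇒ AGIJ; edges |AIJ|=15/4, |G|=27/2
final tree: ((A:39/4,(I:1,J:1):35/4):15/4,G:27/2)
total length: 151/4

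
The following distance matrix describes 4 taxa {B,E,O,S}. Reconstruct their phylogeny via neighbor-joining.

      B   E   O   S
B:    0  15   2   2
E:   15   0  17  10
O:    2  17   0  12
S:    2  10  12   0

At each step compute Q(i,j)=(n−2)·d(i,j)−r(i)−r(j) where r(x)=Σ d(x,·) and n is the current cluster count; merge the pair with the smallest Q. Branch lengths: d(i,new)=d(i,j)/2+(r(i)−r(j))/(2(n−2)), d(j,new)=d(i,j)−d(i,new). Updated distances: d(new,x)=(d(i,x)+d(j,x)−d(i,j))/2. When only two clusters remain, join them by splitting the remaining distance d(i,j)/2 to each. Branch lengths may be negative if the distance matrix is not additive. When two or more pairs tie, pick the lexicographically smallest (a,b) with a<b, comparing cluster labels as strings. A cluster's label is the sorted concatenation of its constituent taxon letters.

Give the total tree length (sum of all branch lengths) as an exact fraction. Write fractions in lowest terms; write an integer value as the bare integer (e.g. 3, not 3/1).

iteration 1: select B,O (d=2, Q=-46); attach at lengths (-2, 4); label the merged cluster BO
  updated: d(BO,E)=15, d(BO,S)=6
iteration 2: select BO,E (d=15, Q=-31); attach at lengths (11/2, 19/2); label the merged cluster BEO
  updated: d(BEO,S)=1/2
iteration 3: select BEO,S (d=1/2); attach at lengths (1/4, 1/4); label the merged cluster BEOS
final tree: (((B:-2,O:4):11/2,E:19/2):1/4,S:1/4)
total length: 35/2

35/2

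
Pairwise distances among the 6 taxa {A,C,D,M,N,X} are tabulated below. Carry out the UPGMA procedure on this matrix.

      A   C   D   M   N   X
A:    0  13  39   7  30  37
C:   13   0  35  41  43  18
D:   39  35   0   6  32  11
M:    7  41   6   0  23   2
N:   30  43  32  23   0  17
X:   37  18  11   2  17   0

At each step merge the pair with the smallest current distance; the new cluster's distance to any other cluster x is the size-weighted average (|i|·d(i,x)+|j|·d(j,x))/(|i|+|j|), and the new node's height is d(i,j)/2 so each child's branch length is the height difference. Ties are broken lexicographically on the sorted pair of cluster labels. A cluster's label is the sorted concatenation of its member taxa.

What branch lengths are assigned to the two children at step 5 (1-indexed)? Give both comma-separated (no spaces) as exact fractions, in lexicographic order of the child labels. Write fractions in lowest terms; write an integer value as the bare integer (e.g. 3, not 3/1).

73/8,29/8

1. join M+X (d=2) ⇒ MX; edges |M|=1, |X|=1
  updated: d(A,MX)=22, d(C,MX)=59/2, d(D,MX)=17/2, d(MX,N)=20
2. join D+MX (d=17/2) ⇒ DMX; edges |D|=17/4, |MX|=13/4
  updated: d(A,DMX)=83/3, d(C,DMX)=94/3, d(DMX,N)=24
3. join A+C (d=13) ⇒ AC; edges |A|=13/2, |C|=13/2
  updated: d(AC,DMX)=59/2, d(AC,N)=73/2
4. join DMX+N (d=24) ⇒ DMNX; edges |DMX|=31/4, |N|=12
  updated: d(AC,DMNX)=125/4
5. join AC+DMNX (d=125/4) ⇒ ACDMNX; edges |AC|=73/8, |DMNX|=29/8
final tree: ((A:13/2,C:13/2):73/8,((D:17/4,(M:1,X:1):13/4):31/4,N:12):29/8)
total length: 55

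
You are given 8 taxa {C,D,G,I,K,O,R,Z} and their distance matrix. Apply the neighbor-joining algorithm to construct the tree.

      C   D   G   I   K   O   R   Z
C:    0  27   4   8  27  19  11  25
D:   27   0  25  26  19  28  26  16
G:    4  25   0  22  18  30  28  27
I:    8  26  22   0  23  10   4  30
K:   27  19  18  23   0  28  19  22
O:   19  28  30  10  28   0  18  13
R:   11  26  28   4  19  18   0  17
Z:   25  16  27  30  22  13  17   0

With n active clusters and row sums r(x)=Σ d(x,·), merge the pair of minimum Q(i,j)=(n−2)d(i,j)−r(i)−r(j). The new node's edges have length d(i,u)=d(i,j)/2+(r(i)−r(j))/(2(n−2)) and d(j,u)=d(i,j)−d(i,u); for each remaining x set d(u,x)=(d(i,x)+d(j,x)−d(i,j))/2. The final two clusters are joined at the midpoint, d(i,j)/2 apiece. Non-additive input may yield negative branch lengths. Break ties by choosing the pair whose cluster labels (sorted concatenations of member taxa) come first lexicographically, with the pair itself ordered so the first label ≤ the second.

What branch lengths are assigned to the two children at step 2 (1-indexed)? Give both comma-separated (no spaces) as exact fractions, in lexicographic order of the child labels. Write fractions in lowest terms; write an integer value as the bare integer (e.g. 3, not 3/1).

49/20,31/20

1. join C+G (d=4, Q=-251) ⇒ CG; edges |C|=-3/4, |G|=19/4
  updated: d(CG,D)=24, d(CG,I)=13, d(CG,K)=41/2, d(CG,O)=45/2, d(CG,R)=35/2, d(CG,Z)=24
2. join I+R (d=4, Q=-375/2) ⇒ IR; edges |I|=49/20, |R|=31/20
  updated: d(CG,IR)=53/4, d(D,IR)=24, d(IR,K)=19, d(IR,O)=12, d(IR,Z)=43/2
3. join O+Z (d=13, Q=-148) ⇒ OZ; edges |O|=59/8, |Z|=45/8
  updated: d(CG,OZ)=67/4, d(D,OZ)=31/2, d(IR,OZ)=41/4, d(K,OZ)=37/2
4. join D+K (d=19, Q=-205/2) ⇒ DK; edges |D|=125/12, |K|=103/12
  updated: d(CG,DK)=51/4, d(DK,IR)=12, d(DK,OZ)=15/2
5. join CG+IR (d=53/4, Q=-207/4) ⇒ CGIR; edges |CG|=135/16, |IR|=77/16
  updated: d(CGIR,DK)=23/4, d(CGIR,OZ)=55/8
6. join CGIR+DK (d=23/4, Q=-161/8) ⇒ CDGIKR; edges |CGIR|=41/16, |DK|=51/16
  updated: d(CDGIKR,OZ)=69/16
7. join CDGIKR+OZ (d=69/16) ⇒ CDGIKORZ; edges |CDGIKR|=69/32, |OZ|=69/32
final tree: ((((C:-3/4,G:19/4):135/16,(I:49/20,R:31/20):77/16):41/16,(D:125/12,K:103/12):51/16):69/32,(O:59/8,Z:45/8):69/32)
total length: 1013/16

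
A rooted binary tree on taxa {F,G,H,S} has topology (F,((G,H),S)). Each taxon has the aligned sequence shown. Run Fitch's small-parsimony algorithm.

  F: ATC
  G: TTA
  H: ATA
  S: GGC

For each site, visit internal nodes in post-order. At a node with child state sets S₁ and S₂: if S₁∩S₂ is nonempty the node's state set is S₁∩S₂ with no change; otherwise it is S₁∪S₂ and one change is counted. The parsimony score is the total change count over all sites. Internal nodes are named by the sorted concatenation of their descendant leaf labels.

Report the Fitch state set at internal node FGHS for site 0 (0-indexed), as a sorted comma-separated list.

site 0, node GH: G={T} ∪ H={A} → {A,T} (+1)
site 0, node GHS: GH={A,T} ∪ S={G} → {A,G,T} (+1)
site 0, node FGHS: F={A} ∩ GHS={A,G,T} → {A} (+0)
site 1, node GH: G={T} ∩ H={T} → {T} (+0)
site 1, node GHS: GH={T} ∪ S={G} → {G,T} (+1)
site 1, node FGHS: F={T} ∩ GHS={G,T} → {T} (+0)
site 2, node GH: G={A} ∩ H={A} → {A} (+0)
site 2, node GHS: GH={A} ∪ S={C} → {A,C} (+1)
site 2, node FGHS: F={C} ∩ GHS={A,C} → {C} (+0)
per-site changes: [2, 1, 1]; total = 4

A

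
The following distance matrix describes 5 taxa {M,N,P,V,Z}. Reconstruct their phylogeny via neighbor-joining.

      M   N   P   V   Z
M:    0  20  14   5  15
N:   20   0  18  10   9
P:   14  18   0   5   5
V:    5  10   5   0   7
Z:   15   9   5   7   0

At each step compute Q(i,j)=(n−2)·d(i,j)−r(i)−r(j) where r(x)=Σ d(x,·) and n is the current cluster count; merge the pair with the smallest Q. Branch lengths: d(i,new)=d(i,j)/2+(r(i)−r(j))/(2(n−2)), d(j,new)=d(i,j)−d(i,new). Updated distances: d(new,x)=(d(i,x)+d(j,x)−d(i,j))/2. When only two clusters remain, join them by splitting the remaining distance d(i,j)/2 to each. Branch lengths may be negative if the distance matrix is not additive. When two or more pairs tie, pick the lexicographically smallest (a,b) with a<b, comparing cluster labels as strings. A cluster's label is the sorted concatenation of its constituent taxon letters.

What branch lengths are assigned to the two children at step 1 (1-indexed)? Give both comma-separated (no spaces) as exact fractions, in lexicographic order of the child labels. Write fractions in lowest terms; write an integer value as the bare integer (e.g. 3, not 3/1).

7,-2

1. join M+V (d=5, Q=-66) ⇒ MV; edges |M|=7, |V|=-2
  updated: d(MV,N)=25/2, d(MV,P)=7, d(MV,Z)=17/2
2. join MV+P (d=7, Q=-44) ⇒ MPV; edges |MV|=3, |P|=4
  updated: d(MPV,N)=47/4, d(MPV,Z)=13/4
3. join MPV+N (d=47/4, Q=-24) ⇒ MNPV; edges |MPV|=3, |N|=35/4
  updated: d(MNPV,Z)=1/4
4. join MNPV+Z (d=1/4) ⇒ MNPVZ; edges |MNPV|=1/8, |Z|=1/8
final tree: ((((M:7,V:-2):3,P:4):3,N:35/4):1/8,Z:1/8)
total length: 24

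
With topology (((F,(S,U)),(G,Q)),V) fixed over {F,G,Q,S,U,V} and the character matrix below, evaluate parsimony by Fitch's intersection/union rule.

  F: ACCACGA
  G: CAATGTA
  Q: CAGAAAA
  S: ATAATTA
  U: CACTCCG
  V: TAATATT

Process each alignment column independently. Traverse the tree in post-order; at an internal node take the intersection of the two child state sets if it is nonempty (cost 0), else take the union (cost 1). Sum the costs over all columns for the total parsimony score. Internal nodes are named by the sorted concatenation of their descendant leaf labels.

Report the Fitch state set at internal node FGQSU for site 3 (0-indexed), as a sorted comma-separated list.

A

site 0, node SU: S={A} ∪ U={C} → {A,C} (+1)
site 0, node FSU: F={A} ∩ SU={A,C} → {A} (+0)
site 0, node GQ: G={C} ∩ Q={C} → {C} (+0)
site 0, node FGQSU: FSU={A} ∪ GQ={C} → {A,C} (+1)
site 0, node FGQSUV: FGQSU={A,C} ∪ V={T} → {A,C,T} (+1)
site 1, node SU: S={T} ∪ U={A} → {A,T} (+1)
site 1, node FSU: F={C} ∪ SU={A,T} → {A,C,T} (+1)
site 1, node GQ: G={A} ∩ Q={A} → {A} (+0)
site 1, node FGQSU: FSU={A,C,T} ∩ GQ={A} → {A} (+0)
site 1, node FGQSUV: FGQSU={A} ∩ V={A} → {A} (+0)
site 2, node SU: S={A} ∪ U={C} → {A,C} (+1)
site 2, node FSU: F={C} ∩ SU={A,C} → {C} (+0)
site 2, node GQ: G={A} ∪ Q={G} → {A,G} (+1)
site 2, node FGQSU: FSU={C} ∪ GQ={A,G} → {A,C,G} (+1)
site 2, node FGQSUV: FGQSU={A,C,G} ∩ V={A} → {A} (+0)
site 3, node SU: S={A} ∪ U={T} → {A,T} (+1)
site 3, node FSU: F={A} ∩ SU={A,T} → {A} (+0)
site 3, node GQ: G={T} ∪ Q={A} → {A,T} (+1)
site 3, node FGQSU: FSU={A} ∩ GQ={A,T} → {A} (+0)
site 3, node FGQSUV: FGQSU={A} ∪ V={T} → {A,T} (+1)
site 4, node SU: S={T} ∪ U={C} → {C,T} (+1)
site 4, node FSU: F={C} ∩ SU={C,T} → {C} (+0)
site 4, node GQ: G={G} ∪ Q={A} → {A,G} (+1)
site 4, node FGQSU: FSU={C} ∪ GQ={A,G} → {A,C,G} (+1)
site 4, node FGQSUV: FGQSU={A,C,G} ∩ V={A} → {A} (+0)
site 5, node SU: S={T} ∪ U={C} → {C,T} (+1)
site 5, node FSU: F={G} ∪ SU={C,T} → {C,G,T} (+1)
site 5, node GQ: G={T} ∪ Q={A} → {A,T} (+1)
site 5, node FGQSU: FSU={C,G,T} ∩ GQ={A,T} → {T} (+0)
site 5, node FGQSUV: FGQSU={T} ∩ V={T} → {T} (+0)
site 6, node SU: S={A} ∪ U={G} → {A,G} (+1)
site 6, node FSU: F={A} ∩ SU={A,G} → {A} (+0)
site 6, node GQ: G={A} ∩ Q={A} → {A} (+0)
site 6, node FGQSU: FSU={A} ∩ GQ={A} → {A} (+0)
site 6, node FGQSUV: FGQSU={A} ∪ V={T} → {A,T} (+1)
per-site changes: [3, 2, 3, 3, 3, 3, 2]; total = 19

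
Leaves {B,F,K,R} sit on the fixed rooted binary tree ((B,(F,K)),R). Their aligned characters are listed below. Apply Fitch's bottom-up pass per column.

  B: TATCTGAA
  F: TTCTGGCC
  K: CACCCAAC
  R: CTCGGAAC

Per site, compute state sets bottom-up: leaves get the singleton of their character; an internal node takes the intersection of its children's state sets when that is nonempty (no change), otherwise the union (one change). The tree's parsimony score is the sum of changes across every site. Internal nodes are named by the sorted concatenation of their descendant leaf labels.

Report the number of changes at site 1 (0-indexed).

2

FK@0: {T} ∪ {C} = {C,T} (union, +1)
BFK@0: {T} ∩ {C,T} = {T} (intersection, +0)
BFKR@0: {T} ∪ {C} = {C,T} (union, +1)
FK@1: {T} ∪ {A} = {A,T} (union, +1)
BFK@1: {A} ∩ {A,T} = {A} (intersection, +0)
BFKR@1: {A} ∪ {T} = {A,T} (union, +1)
FK@2: {C} ∩ {C} = {C} (intersection, +0)
BFK@2: {T} ∪ {C} = {C,T} (union, +1)
BFKR@2: {C,T} ∩ {C} = {C} (intersection, +0)
FK@3: {T} ∪ {C} = {C,T} (union, +1)
BFK@3: {C} ∩ {C,T} = {C} (intersection, +0)
BFKR@3: {C} ∪ {G} = {C,G} (union, +1)
FK@4: {G} ∪ {C} = {C,G} (union, +1)
BFK@4: {T} ∪ {C,G} = {C,G,T} (union, +1)
BFKR@4: {C,G,T} ∩ {G} = {G} (intersection, +0)
FK@5: {G} ∪ {A} = {A,G} (union, +1)
BFK@5: {G} ∩ {A,G} = {G} (intersection, +0)
BFKR@5: {G} ∪ {A} = {A,G} (union, +1)
FK@6: {C} ∪ {A} = {A,C} (union, +1)
BFK@6: {A} ∩ {A,C} = {A} (intersection, +0)
BFKR@6: {A} ∩ {A} = {A} (intersection, +0)
FK@7: {C} ∩ {C} = {C} (intersection, +0)
BFK@7: {A} ∪ {C} = {A,C} (union, +1)
BFKR@7: {A,C} ∩ {C} = {C} (intersection, +0)
per-site changes: [2, 2, 1, 2, 2, 2, 1, 1]; total = 13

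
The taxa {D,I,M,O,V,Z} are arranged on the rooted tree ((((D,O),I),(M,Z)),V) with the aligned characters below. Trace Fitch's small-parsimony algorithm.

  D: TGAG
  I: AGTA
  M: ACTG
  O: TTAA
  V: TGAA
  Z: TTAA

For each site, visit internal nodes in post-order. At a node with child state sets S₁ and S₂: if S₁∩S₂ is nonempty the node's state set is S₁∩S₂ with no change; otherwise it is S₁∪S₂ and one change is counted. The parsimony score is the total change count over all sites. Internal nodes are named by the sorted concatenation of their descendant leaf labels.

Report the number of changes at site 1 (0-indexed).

DO@0: {T} ∩ {T} = {T} (intersection, +0)
DIO@0: {T} ∪ {A} = {A,T} (union, +1)
MZ@0: {A} ∪ {T} = {A,T} (union, +1)
DIMOZ@0: {A,T} ∩ {A,T} = {A,T} (intersection, +0)
DIMOVZ@0: {A,T} ∩ {T} = {T} (intersection, +0)
DO@1: {G} ∪ {T} = {G,T} (union, +1)
DIO@1: {G,T} ∩ {G} = {G} (intersection, +0)
MZ@1: {C} ∪ {T} = {C,T} (union, +1)
DIMOZ@1: {G} ∪ {C,T} = {C,G,T} (union, +1)
DIMOVZ@1: {C,G,T} ∩ {G} = {G} (intersection, +0)
DO@2: {A} ∩ {A} = {A} (intersection, +0)
DIO@2: {A} ∪ {T} = {A,T} (union, +1)
MZ@2: {T} ∪ {A} = {A,T} (union, +1)
DIMOZ@2: {A,T} ∩ {A,T} = {A,T} (intersection, +0)
DIMOVZ@2: {A,T} ∩ {A} = {A} (intersection, +0)
DO@3: {G} ∪ {A} = {A,G} (union, +1)
DIO@3: {A,G} ∩ {A} = {A} (intersection, +0)
MZ@3: {G} ∪ {A} = {A,G} (union, +1)
DIMOZ@3: {A} ∩ {A,G} = {A} (intersection, +0)
DIMOVZ@3: {A} ∩ {A} = {A} (intersection, +0)
per-site changes: [2, 3, 2, 2]; total = 9

3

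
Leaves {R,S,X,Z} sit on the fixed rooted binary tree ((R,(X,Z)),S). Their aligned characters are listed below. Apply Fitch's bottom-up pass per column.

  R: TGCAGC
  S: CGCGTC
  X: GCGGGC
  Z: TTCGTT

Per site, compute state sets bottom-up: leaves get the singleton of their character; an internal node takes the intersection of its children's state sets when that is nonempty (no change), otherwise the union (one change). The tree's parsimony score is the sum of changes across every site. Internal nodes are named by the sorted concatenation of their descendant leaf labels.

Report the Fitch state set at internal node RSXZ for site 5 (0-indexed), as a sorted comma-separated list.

C

XZ@0: {G} ∪ {T} = {G,T} (union, +1)
RXZ@0: {T} ∩ {G,T} = {T} (intersection, +0)
RSXZ@0: {T} ∪ {C} = {C,T} (union, +1)
XZ@1: {C} ∪ {T} = {C,T} (union, +1)
RXZ@1: {G} ∪ {C,T} = {C,G,T} (union, +1)
RSXZ@1: {C,G,T} ∩ {G} = {G} (intersection, +0)
XZ@2: {G} ∪ {C} = {C,G} (union, +1)
RXZ@2: {C} ∩ {C,G} = {C} (intersection, +0)
RSXZ@2: {C} ∩ {C} = {C} (intersection, +0)
XZ@3: {G} ∩ {G} = {G} (intersection, +0)
RXZ@3: {A} ∪ {G} = {A,G} (union, +1)
RSXZ@3: {A,G} ∩ {G} = {G} (intersection, +0)
XZ@4: {G} ∪ {T} = {G,T} (union, +1)
RXZ@4: {G} ∩ {G,T} = {G} (intersection, +0)
RSXZ@4: {G} ∪ {T} = {G,T} (union, +1)
XZ@5: {C} ∪ {T} = {C,T} (union, +1)
RXZ@5: {C} ∩ {C,T} = {C} (intersection, +0)
RSXZ@5: {C} ∩ {C} = {C} (intersection, +0)
per-site changes: [2, 2, 1, 1, 2, 1]; total = 9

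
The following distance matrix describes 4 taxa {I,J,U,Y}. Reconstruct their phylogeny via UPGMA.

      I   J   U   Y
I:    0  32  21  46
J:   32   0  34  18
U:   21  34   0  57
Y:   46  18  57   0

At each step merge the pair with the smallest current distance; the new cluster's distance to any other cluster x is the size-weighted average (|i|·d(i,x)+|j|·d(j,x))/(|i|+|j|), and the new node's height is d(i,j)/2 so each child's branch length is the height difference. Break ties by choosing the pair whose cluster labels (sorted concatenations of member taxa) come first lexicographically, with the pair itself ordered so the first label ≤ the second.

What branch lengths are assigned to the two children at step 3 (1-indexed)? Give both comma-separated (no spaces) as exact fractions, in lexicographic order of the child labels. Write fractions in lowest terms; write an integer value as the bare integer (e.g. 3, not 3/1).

85/8,97/8

iteration 1: select J,Y (d=18); attach at lengths (9, 9); label the merged cluster JY
  updated: d(I,JY)=39, d(JY,U)=91/2
iteration 2: select I,U (d=21); attach at lengths (21/2, 21/2); label the merged cluster IU
  updated: d(IU,JY)=169/4
iteration 3: select IU,JY (d=169/4); attach at lengths (85/8, 97/8); label the merged cluster IJUY
final tree: ((I:21/2,U:21/2):85/8,(J:9,Y:9):97/8)
total length: 247/4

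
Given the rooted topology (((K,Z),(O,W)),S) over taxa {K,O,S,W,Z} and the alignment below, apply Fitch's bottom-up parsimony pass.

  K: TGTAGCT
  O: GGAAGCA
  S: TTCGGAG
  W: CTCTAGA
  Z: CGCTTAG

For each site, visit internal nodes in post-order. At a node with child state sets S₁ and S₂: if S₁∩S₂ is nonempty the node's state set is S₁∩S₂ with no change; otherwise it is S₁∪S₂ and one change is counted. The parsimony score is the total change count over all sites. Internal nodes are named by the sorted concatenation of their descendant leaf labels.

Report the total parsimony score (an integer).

17

[col 0] KZ: children K:{T}, Z:{C} ∪→ {C,T}; cost 1
[col 0] OW: children O:{G}, W:{C} ∪→ {C,G}; cost 1
[col 0] KOWZ: children KZ:{C,T}, OW:{C,G} ∩→ {C}; cost 0
[col 0] KOSWZ: children KOWZ:{C}, S:{T} ∪→ {C,T}; cost 1
[col 1] KZ: children K:{G}, Z:{G} ∩→ {G}; cost 0
[col 1] OW: children O:{G}, W:{T} ∪→ {G,T}; cost 1
[col 1] KOWZ: children KZ:{G}, OW:{G,T} ∩→ {G}; cost 0
[col 1] KOSWZ: children KOWZ:{G}, S:{T} ∪→ {G,T}; cost 1
[col 2] KZ: children K:{T}, Z:{C} ∪→ {C,T}; cost 1
[col 2] OW: children O:{A}, W:{C} ∪→ {A,C}; cost 1
[col 2] KOWZ: children KZ:{C,T}, OW:{A,C} ∩→ {C}; cost 0
[col 2] KOSWZ: children KOWZ:{C}, S:{C} ∩→ {C}; cost 0
[col 3] KZ: children K:{A}, Z:{T} ∪→ {A,T}; cost 1
[col 3] OW: children O:{A}, W:{T} ∪→ {A,T}; cost 1
[col 3] KOWZ: children KZ:{A,T}, OW:{A,T} ∩→ {A,T}; cost 0
[col 3] KOSWZ: children KOWZ:{A,T}, S:{G} ∪→ {A,G,T}; cost 1
[col 4] KZ: children K:{G}, Z:{T} ∪→ {G,T}; cost 1
[col 4] OW: children O:{G}, W:{A} ∪→ {A,G}; cost 1
[col 4] KOWZ: children KZ:{G,T}, OW:{A,G} ∩→ {G}; cost 0
[col 4] KOSWZ: children KOWZ:{G}, S:{G} ∩→ {G}; cost 0
[col 5] KZ: children K:{C}, Z:{A} ∪→ {A,C}; cost 1
[col 5] OW: children O:{C}, W:{G} ∪→ {C,G}; cost 1
[col 5] KOWZ: children KZ:{A,C}, OW:{C,G} ∩→ {C}; cost 0
[col 5] KOSWZ: children KOWZ:{C}, S:{A} ∪→ {A,C}; cost 1
[col 6] KZ: children K:{T}, Z:{G} ∪→ {G,T}; cost 1
[col 6] OW: children O:{A}, W:{A} ∩→ {A}; cost 0
[col 6] KOWZ: children KZ:{G,T}, OW:{A} ∪→ {A,G,T}; cost 1
[col 6] KOSWZ: children KOWZ:{A,G,T}, S:{G} ∩→ {G}; cost 0
per-site changes: [3, 2, 2, 3, 2, 3, 2]; total = 17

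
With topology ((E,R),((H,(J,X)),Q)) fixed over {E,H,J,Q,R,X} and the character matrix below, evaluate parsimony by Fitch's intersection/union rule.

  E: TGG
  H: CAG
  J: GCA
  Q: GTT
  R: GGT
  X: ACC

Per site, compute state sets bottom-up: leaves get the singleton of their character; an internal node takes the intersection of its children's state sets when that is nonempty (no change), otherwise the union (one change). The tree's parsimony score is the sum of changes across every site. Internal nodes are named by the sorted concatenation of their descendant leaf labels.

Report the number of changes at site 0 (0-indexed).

3

[col 0] ER: children E:{T}, R:{G} ∪→ {G,T}; cost 1
[col 0] JX: children J:{G}, X:{A} ∪→ {A,G}; cost 1
[col 0] HJX: children H:{C}, JX:{A,G} ∪→ {A,C,G}; cost 1
[col 0] HJQX: children HJX:{A,C,G}, Q:{G} ∩→ {G}; cost 0
[col 0] EHJQRX: children ER:{G,T}, HJQX:{G} ∩→ {G}; cost 0
[col 1] ER: children E:{G}, R:{G} ∩→ {G}; cost 0
[col 1] JX: children J:{C}, X:{C} ∩→ {C}; cost 0
[col 1] HJX: children H:{A}, JX:{C} ∪→ {A,C}; cost 1
[col 1] HJQX: children HJX:{A,C}, Q:{T} ∪→ {A,C,T}; cost 1
[col 1] EHJQRX: children ER:{G}, HJQX:{A,C,T} ∪→ {A,C,G,T}; cost 1
[col 2] ER: children E:{G}, R:{T} ∪→ {G,T}; cost 1
[col 2] JX: children J:{A}, X:{C} ∪→ {A,C}; cost 1
[col 2] HJX: children H:{G}, JX:{A,C} ∪→ {A,C,G}; cost 1
[col 2] HJQX: children HJX:{A,C,G}, Q:{T} ∪→ {A,C,G,T}; cost 1
[col 2] EHJQRX: children ER:{G,T}, HJQX:{A,C,G,T} ∩→ {G,T}; cost 0
per-site changes: [3, 3, 4]; total = 10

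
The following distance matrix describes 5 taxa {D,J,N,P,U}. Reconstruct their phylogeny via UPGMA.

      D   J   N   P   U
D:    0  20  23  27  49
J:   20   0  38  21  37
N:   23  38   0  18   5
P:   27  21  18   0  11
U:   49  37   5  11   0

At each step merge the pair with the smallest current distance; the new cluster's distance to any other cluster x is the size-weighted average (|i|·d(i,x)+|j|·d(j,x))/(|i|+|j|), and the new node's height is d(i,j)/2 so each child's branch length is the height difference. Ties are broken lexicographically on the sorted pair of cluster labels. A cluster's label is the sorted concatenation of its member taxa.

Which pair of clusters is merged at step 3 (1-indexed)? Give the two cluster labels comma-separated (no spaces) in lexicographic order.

1. join N+U (d=5) ⇒ NU; edges |N|=5/2, |U|=5/2
  updated: d(D,NU)=36, d(J,NU)=75/2, d(NU,P)=29/2
2. join NU+P (d=29/2) ⇒ NPU; edges |NU|=19/4, |P|=29/4
  updated: d(D,NPU)=33, d(J,NPU)=32
3. join D+J (d=20) ⇒ DJ; edges |D|=10, |J|=10
  updated: d(DJ,NPU)=65/2
4. join DJ+NPU (d=65/2) ⇒ DJNPU; edges |DJ|=25/4, |NPU|=9
final tree: ((D:10,J:10):25/4,((N:5/2,U:5/2):19/4,P:29/4):9)
total length: 209/4

D,J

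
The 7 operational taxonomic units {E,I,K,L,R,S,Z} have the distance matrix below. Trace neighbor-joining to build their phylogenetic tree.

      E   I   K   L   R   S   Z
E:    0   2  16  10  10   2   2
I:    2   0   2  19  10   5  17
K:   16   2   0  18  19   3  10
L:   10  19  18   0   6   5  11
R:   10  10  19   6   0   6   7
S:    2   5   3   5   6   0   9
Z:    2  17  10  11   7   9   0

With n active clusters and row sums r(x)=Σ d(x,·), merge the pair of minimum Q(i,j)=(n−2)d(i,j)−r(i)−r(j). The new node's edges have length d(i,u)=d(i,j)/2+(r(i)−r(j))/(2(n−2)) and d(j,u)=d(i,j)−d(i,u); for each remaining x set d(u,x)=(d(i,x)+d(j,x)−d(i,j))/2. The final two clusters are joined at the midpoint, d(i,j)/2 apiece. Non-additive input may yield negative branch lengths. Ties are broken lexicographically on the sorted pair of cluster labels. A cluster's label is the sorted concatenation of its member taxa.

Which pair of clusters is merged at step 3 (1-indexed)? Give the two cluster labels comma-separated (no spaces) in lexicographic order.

IK,S

1. join I+K (d=2, Q=-113) ⇒ IK; edges |I|=-3/10, |K|=23/10
  updated: d(E,IK)=8, d(IK,L)=35/2, d(IK,R)=27/2, d(IK,S)=3, d(IK,Z)=25/2
2. join L+R (d=6, Q=-68) ⇒ LR; edges |L|=31/8, |R|=17/8
  updated: d(E,LR)=7, d(IK,LR)=25/2, d(LR,S)=5/2, d(LR,Z)=6
3. join IK+S (d=3, Q=-87/2) ⇒ IKS; edges |IK|=19/4, |S|=-7/4
  updated: d(E,IKS)=7/2, d(IKS,LR)=6, d(IKS,Z)=37/4
4. join E+Z (d=2, Q=-103/4) ⇒ EZ; edges |E|=-3/16, |Z|=35/16
  updated: d(EZ,IKS)=43/8, d(EZ,LR)=11/2
5. join EZ+IKS (d=43/8, Q=-135/8) ⇒ EIKSZ; edges |EZ|=39/16, |IKS|=47/16
  updated: d(EIKSZ,LR)=49/16
6. join EIKSZ+LR (d=49/16) ⇒ EIKLRSZ; edges |EIKSZ|=49/32, |LR|=49/32
final tree: (((E:-3/16,Z:35/16):39/16,((I:-3/10,K:23/10):19/4,S:-7/4):47/16):49/32,(L:31/8,R:17/8):49/32)
total length: 343/16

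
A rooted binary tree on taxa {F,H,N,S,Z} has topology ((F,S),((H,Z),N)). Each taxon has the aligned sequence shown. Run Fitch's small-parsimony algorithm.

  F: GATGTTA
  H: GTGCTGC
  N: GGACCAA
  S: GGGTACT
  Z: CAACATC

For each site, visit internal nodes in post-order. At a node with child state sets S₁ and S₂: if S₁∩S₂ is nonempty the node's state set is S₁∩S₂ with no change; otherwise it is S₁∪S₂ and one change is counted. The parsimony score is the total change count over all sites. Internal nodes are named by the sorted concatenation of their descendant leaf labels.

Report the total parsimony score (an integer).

17

FS@0: {G} ∩ {G} = {G} (intersection, +0)
HZ@0: {G} ∪ {C} = {C,G} (union, +1)
HNZ@0: {C,G} ∩ {G} = {G} (intersection, +0)
FHNSZ@0: {G} ∩ {G} = {G} (intersection, +0)
FS@1: {A} ∪ {G} = {A,G} (union, +1)
HZ@1: {T} ∪ {A} = {A,T} (union, +1)
HNZ@1: {A,T} ∪ {G} = {A,G,T} (union, +1)
FHNSZ@1: {A,G} ∩ {A,G,T} = {A,G} (intersection, +0)
FS@2: {T} ∪ {G} = {G,T} (union, +1)
HZ@2: {G} ∪ {A} = {A,G} (union, +1)
HNZ@2: {A,G} ∩ {A} = {A} (intersection, +0)
FHNSZ@2: {G,T} ∪ {A} = {A,G,T} (union, +1)
FS@3: {G} ∪ {T} = {G,T} (union, +1)
HZ@3: {C} ∩ {C} = {C} (intersection, +0)
HNZ@3: {C} ∩ {C} = {C} (intersection, +0)
FHNSZ@3: {G,T} ∪ {C} = {C,G,T} (union, +1)
FS@4: {T} ∪ {A} = {A,T} (union, +1)
HZ@4: {T} ∪ {A} = {A,T} (union, +1)
HNZ@4: {A,T} ∪ {C} = {A,C,T} (union, +1)
FHNSZ@4: {A,T} ∩ {A,C,T} = {A,T} (intersection, +0)
FS@5: {T} ∪ {C} = {C,T} (union, +1)
HZ@5: {G} ∪ {T} = {G,T} (union, +1)
HNZ@5: {G,T} ∪ {A} = {A,G,T} (union, +1)
FHNSZ@5: {C,T} ∩ {A,G,T} = {T} (intersection, +0)
FS@6: {A} ∪ {T} = {A,T} (union, +1)
HZ@6: {C} ∩ {C} = {C} (intersection, +0)
HNZ@6: {C} ∪ {A} = {A,C} (union, +1)
FHNSZ@6: {A,T} ∩ {A,C} = {A} (intersection, +0)
per-site changes: [1, 3, 3, 2, 3, 3, 2]; total = 17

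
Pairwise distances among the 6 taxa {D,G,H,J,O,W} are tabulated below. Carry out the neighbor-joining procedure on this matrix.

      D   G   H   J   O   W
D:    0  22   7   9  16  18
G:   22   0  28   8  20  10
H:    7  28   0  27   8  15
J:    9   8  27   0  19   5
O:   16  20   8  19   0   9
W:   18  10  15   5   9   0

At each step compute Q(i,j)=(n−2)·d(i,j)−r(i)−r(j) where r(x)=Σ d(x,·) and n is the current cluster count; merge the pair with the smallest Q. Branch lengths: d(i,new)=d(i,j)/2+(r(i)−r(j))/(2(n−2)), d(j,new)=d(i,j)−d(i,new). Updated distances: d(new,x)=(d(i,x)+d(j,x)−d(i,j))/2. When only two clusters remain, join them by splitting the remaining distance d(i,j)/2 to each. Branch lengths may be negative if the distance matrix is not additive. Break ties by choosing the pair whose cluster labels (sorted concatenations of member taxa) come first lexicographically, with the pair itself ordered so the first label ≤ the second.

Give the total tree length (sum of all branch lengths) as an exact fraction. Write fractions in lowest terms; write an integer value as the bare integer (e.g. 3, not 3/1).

step 1: merge (D,H) at d=7, Q=-129; branch lengths D→15/8, H→41/8; new cluster DH
  updated: d(DH,G)=43/2, d(DH,J)=29/2, d(DH,O)=17/2, d(DH,W)=13
step 2: merge (DH,O) at d=17/2, Q=-177/2; branch lengths DH→53/12, O→49/12; new cluster DHO
  updated: d(DHO,G)=33/2, d(DHO,J)=25/2, d(DHO,W)=27/4
step 3: merge (DHO,W) at d=27/4, Q=-44; branch lengths DHO→55/8, W→-1/8; new cluster DHOW
  updated: d(DHOW,G)=79/8, d(DHOW,J)=43/8
step 4: merge (DHOW,G) at d=79/8, Q=-93/4; branch lengths DHOW→29/8, G→25/4; new cluster DGHOW
  updated: d(DGHOW,J)=7/4
step 5: merge (DGHOW,J) at d=7/4; branch lengths DGHOW→7/8, J→7/8; new cluster DGHJOW
final tree: (((((D:15/8,H:41/8):53/12,O:49/12):55/8,W:-1/8):29/8,G:25/4):7/8,J:7/8)
total length: 271/8

271/8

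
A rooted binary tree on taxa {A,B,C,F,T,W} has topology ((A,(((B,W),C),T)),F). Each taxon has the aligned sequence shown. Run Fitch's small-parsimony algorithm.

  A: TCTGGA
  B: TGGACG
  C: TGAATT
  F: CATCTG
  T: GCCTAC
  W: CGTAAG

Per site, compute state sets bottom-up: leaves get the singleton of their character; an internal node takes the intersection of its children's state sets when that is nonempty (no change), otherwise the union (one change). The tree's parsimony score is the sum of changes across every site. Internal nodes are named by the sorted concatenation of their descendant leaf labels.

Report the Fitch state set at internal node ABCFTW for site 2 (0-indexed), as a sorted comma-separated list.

T

BW@0: {T} ∪ {C} = {C,T} (union, +1)
BCW@0: {C,T} ∩ {T} = {T} (intersection, +0)
BCTW@0: {T} ∪ {G} = {G,T} (union, +1)
ABCTW@0: {T} ∩ {G,T} = {T} (intersection, +0)
ABCFTW@0: {T} ∪ {C} = {C,T} (union, +1)
BW@1: {G} ∩ {G} = {G} (intersection, +0)
BCW@1: {G} ∩ {G} = {G} (intersection, +0)
BCTW@1: {G} ∪ {C} = {C,G} (union, +1)
ABCTW@1: {C} ∩ {C,G} = {C} (intersection, +0)
ABCFTW@1: {C} ∪ {A} = {A,C} (union, +1)
BW@2: {G} ∪ {T} = {G,T} (union, +1)
BCW@2: {G,T} ∪ {A} = {A,G,T} (union, +1)
BCTW@2: {A,G,T} ∪ {C} = {A,C,G,T} (union, +1)
ABCTW@2: {T} ∩ {A,C,G,T} = {T} (intersection, +0)
ABCFTW@2: {T} ∩ {T} = {T} (intersection, +0)
BW@3: {A} ∩ {A} = {A} (intersection, +0)
BCW@3: {A} ∩ {A} = {A} (intersection, +0)
BCTW@3: {A} ∪ {T} = {A,T} (union, +1)
ABCTW@3: {G} ∪ {A,T} = {A,G,T} (union, +1)
ABCFTW@3: {A,G,T} ∪ {C} = {A,C,G,T} (union, +1)
BW@4: {C} ∪ {A} = {A,C} (union, +1)
BCW@4: {A,C} ∪ {T} = {A,C,T} (union, +1)
BCTW@4: {A,C,T} ∩ {A} = {A} (intersection, +0)
ABCTW@4: {G} ∪ {A} = {A,G} (union, +1)
ABCFTW@4: {A,G} ∪ {T} = {A,G,T} (union, +1)
BW@5: {G} ∩ {G} = {G} (intersection, +0)
BCW@5: {G} ∪ {T} = {G,T} (union, +1)
BCTW@5: {G,T} ∪ {C} = {C,G,T} (union, +1)
ABCTW@5: {A} ∪ {C,G,T} = {A,C,G,T} (union, +1)
ABCFTW@5: {A,C,G,T} ∩ {G} = {G} (intersection, +0)
per-site changes: [3, 2, 3, 3, 4, 3]; total = 18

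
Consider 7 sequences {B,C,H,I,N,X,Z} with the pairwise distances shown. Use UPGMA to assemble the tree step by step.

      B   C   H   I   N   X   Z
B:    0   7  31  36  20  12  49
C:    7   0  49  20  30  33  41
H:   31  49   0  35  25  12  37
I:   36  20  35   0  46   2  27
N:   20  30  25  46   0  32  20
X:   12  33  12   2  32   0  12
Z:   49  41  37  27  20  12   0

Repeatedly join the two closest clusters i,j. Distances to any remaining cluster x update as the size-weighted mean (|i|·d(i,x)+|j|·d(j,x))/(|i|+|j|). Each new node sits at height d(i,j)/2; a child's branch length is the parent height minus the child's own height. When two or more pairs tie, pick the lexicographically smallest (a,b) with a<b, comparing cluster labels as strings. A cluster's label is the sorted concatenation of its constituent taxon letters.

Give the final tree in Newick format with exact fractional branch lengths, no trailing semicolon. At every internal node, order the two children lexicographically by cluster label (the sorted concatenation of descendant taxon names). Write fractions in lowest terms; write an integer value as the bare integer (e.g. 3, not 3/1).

iteration 1: select I,X (d=2); attach at lengths (1, 1); label the merged cluster IX
  updated: d(B,IX)=24, d(C,IX)=53/2, d(H,IX)=47/2, d(IX,N)=39, d(IX,Z)=39/2
iteration 2: select B,C (d=7); attach at lengths (7/2, 7/2); label the merged cluster BC
  updated: d(BC,H)=40, d(BC,IX)=101/4, d(BC,N)=25, d(BC,Z)=45
iteration 3: select IX,Z (d=39/2); attach at lengths (35/4, 39/4); label the merged cluster IXZ
  updated: d(BC,IXZ)=191/6, d(H,IXZ)=28, d(IXZ,N)=98/3
iteration 4: select BC,N (d=25); attach at lengths (9, 25/2); label the merged cluster BCN
  updated: d(BCN,H)=35, d(BCN,IXZ)=289/9
iteration 5: select H,IXZ (d=28); attach at lengths (14, 17/4); label the merged cluster HIXZ
  updated: d(BCN,HIXZ)=197/6
iteration 6: select BCN,HIXZ (d=197/6); attach at lengths (47/12, 29/12); label the merged cluster BCHINXZ
final tree: (((B:7/2,C:7/2):9,N:25/2):47/12,(H:14,((I:1,X:1):35/4,Z:39/4):17/4):29/12)
total length: 883/12

(((B:7/2,C:7/2):9,N:25/2):47/12,(H:14,((I:1,X:1):35/4,Z:39/4):17/4):29/12)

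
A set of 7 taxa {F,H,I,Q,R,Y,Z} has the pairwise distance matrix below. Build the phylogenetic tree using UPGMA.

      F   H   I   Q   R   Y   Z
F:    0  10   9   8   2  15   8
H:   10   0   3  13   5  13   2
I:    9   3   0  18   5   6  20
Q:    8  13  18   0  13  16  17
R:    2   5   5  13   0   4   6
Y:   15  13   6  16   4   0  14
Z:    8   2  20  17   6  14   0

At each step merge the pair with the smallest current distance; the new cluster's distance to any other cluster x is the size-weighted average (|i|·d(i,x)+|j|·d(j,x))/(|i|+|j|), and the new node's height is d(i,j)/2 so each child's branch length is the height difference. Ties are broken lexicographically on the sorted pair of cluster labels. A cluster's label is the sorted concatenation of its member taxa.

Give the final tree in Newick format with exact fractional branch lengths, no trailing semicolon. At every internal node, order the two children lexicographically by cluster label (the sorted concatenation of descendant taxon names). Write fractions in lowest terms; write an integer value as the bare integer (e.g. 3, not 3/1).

step 1: merge (F,R) at d=2; branch lengths F→1, R→1; new cluster FR
  updated: d(FR,H)=15/2, d(FR,I)=7, d(FR,Q)=21/2, d(FR,Y)=19/2, d(FR,Z)=7
step 2: merge (H,Z) at d=2; branch lengths H→1, Z→1; new cluster HZ
  updated: d(FR,HZ)=29/4, d(HZ,I)=23/2, d(HZ,Q)=15, d(HZ,Y)=27/2
step 3: merge (I,Y) at d=6; branch lengths I→3, Y→3; new cluster IY
  updated: d(FR,IY)=33/4, d(HZ,IY)=25/2, d(IY,Q)=17
step 4: merge (FR,HZ) at d=29/4; branch lengths FR→21/8, HZ→21/8; new cluster FHRZ
  updated: d(FHRZ,IY)=83/8, d(FHRZ,Q)=51/4
step 5: merge (FHRZ,IY) at d=83/8; branch lengths FHRZ→25/16, IY→35/16; new cluster FHIRYZ
  updated: d(FHIRYZ,Q)=85/6
step 6: merge (FHIRYZ,Q) at d=85/6; branch lengths FHIRYZ→91/48, Q→85/12; new cluster FHIQRYZ
final tree: ((((F:1,R:1):21/8,(H:1,Z:1):21/8):25/16,(I:3,Y:3):35/16):91/48,Q:85/12)
total length: 1343/48

((((F:1,R:1):21/8,(H:1,Z:1):21/8):25/16,(I:3,Y:3):35/16):91/48,Q:85/12)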